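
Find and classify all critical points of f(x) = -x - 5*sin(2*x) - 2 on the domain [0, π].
f'(x) = 20*sin(x)^2 - 11

Solve f'(x) = 0 on [0, π]:
  f'(x) = 0 ⇔ cos(2*x) = -1/10, i.e. 2*x = ±arccos(-1/10) + 2nπ; keep the solutions lying in [0, π].
  ⇒ x = acos(-1/10)/2 ≈ 0.8355, pi - acos(-1/10)/2 ≈ 2.3061

f''(x) = 20*sin(2*x)
Second-derivative test at each critical point:
  f''(0.8355) = 19.8997 > 0 → local minimum
  f''(2.3061) = -19.8997 < 0 → local maximum

Critical points: x = acos(-1/10)/2 ≈ 0.8355 (local minimum); x = pi - acos(-1/10)/2 ≈ 2.3061 (local maximum)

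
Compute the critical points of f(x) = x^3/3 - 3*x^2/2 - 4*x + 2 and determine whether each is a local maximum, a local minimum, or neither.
f'(x) = x^2 - 3*x - 4

Solve f'(x) = 0:
  Factor: x^2 - 3*x - 4 = (x - 4)*(x + 1) = 0.
  ⇒ x = -1, 4

f''(x) = 2*x - 3
Second-derivative test at each critical point:
  f''(-1) = -5 < 0 → local maximum
  f''(4) = 5 > 0 → local minimum

Critical points: x = -1 (local maximum); x = 4 (local minimum)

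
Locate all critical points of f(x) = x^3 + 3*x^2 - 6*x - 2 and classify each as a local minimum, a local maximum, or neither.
f'(x) = 3*x^2 + 6*x - 6

Solve f'(x) = 0:
  Factor: 3*x^2 + 6*x - 6 = 3*(x^2 + 2*x - 2); x^2 + 2*x - 2 = 0 has no rational roots; quadratic formula: x = (-2 ± √12)/2.
  ⇒ x = -sqrt(3) - 1 ≈ -2.7321, -1 + sqrt(3) ≈ 0.7321

f''(x) = 6*x + 6
Second-derivative test at each critical point:
  f''(-2.7321) = -10.3923 < 0 → local maximum
  f''(0.7321) = 10.3923 > 0 → local minimum

Critical points: x = -sqrt(3) - 1 ≈ -2.7321 (local maximum); x = -1 + sqrt(3) ≈ 0.7321 (local minimum)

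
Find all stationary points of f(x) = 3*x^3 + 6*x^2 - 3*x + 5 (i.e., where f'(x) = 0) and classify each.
f'(x) = 9*x^2 + 12*x - 3

Solve f'(x) = 0:
  Factor: 9*x^2 + 12*x - 3 = 3*(3*x^2 + 4*x - 1); 3*x^2 + 4*x - 1 = 0 has no rational roots; quadratic formula: x = (-4 ± √28)/6.
  ⇒ x = -sqrt(7)/3 - 2/3 ≈ -1.5486, -2/3 + sqrt(7)/3 ≈ 0.2153

f''(x) = 18*x + 12
Second-derivative test at each critical point:
  f''(-1.5486) = -15.8745 < 0 → local maximum
  f''(0.2153) = 15.8745 > 0 → local minimum

Critical points: x = -sqrt(7)/3 - 2/3 ≈ -1.5486 (local maximum); x = -2/3 + sqrt(7)/3 ≈ 0.2153 (local minimum)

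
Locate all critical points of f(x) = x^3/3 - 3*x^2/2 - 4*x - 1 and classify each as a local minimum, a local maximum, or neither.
f'(x) = x^2 - 3*x - 4

Solve f'(x) = 0:
  Factor: x^2 - 3*x - 4 = (x - 4)*(x + 1) = 0.
  ⇒ x = -1, 4

f''(x) = 2*x - 3
Second-derivative test at each critical point:
  f''(-1) = -5 < 0 → local maximum
  f''(4) = 5 > 0 → local minimum

Critical points: x = -1 (local maximum); x = 4 (local minimum)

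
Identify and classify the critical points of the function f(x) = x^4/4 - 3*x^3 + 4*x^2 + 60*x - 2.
f'(x) = x^3 - 9*x^2 + 8*x + 60

Solve f'(x) = 0:
  Factor: x^3 - 9*x^2 + 8*x + 60 = (x - 6)*(x - 5)*(x + 2) = 0.
  ⇒ x = -2, 5, 6

f''(x) = 3*x^2 - 18*x + 8
Second-derivative test at each critical point:
  f''(-2) = 56 > 0 → local minimum
  f''(5) = -7 < 0 → local maximum
  f''(6) = 8 > 0 → local minimum

Critical points: x = -2 (local minimum); x = 5 (local maximum); x = 6 (local minimum)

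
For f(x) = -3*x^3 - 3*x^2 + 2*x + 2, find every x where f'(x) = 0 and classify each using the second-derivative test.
f'(x) = -9*x^2 - 6*x + 2

Solve f'(x) = 0:
  9*x^2 + 6*x - 2 = 0 has no rational roots; quadratic formula: x = (-6 ± √108)/18.
  ⇒ x = -sqrt(3)/3 - 1/3 ≈ -0.9107, -1/3 + sqrt(3)/3 ≈ 0.2440

f''(x) = -18*x - 6
Second-derivative test at each critical point:
  f''(-0.9107) = 10.3923 > 0 → local minimum
  f''(0.2440) = -10.3923 < 0 → local maximum

Critical points: x = -sqrt(3)/3 - 1/3 ≈ -0.9107 (local minimum); x = -1/3 + sqrt(3)/3 ≈ 0.2440 (local maximum)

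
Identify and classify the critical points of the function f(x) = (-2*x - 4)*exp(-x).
f'(x) = 2*(x + 1)*exp(-x)

Solve f'(x) = 0:
  f'(x) = (2*x + 2)·exp(-x) and exp(-x) > 0 for every x, so f'(x) = 0 ⇔ 2*x + 2 = 0.
  Factor: 2*x + 2 = 2*(x + 1) = 0.
  ⇒ x = -1

f''(x) = -2*x*exp(-x)
Second-derivative test at each critical point:
  f''(-1) = 5.4366 > 0 → local minimum

Critical points: x = -1 (local minimum)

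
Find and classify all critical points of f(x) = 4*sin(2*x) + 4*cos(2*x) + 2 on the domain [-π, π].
f'(x) = 8*sqrt(2)*cos(2*x + pi/4)

Solve f'(x) = 0 on [-π, π]:
  f'(x) = 0 ⇔ 4*cos(2*x) = 4*sin(2*x) ⇔ tan(2*x) = 1, i.e. 2*x = arctan(1) + nπ; keep the solutions lying in [-π, π].
  ⇒ x = -7*pi/8 ≈ -2.7489, -3*pi/8 ≈ -1.1781, pi/8 ≈ 0.3927, 5*pi/8 ≈ 1.9635

f''(x) = -16*sqrt(2)*sin(2*x + pi/4)
Second-derivative test at each critical point:
  f''(-2.7489) = -22.6274 < 0 → local maximum
  f''(-1.1781) = 22.6274 > 0 → local minimum
  f''(0.3927) = -22.6274 < 0 → local maximum
  f''(1.9635) = 22.6274 > 0 → local minimum

Critical points: x = -7*pi/8 ≈ -2.7489 (local maximum); x = -3*pi/8 ≈ -1.1781 (local minimum); x = pi/8 ≈ 0.3927 (local maximum); x = 5*pi/8 ≈ 1.9635 (local minimum)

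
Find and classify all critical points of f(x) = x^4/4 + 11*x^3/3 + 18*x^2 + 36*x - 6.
f'(x) = x^3 + 11*x^2 + 36*x + 36

Solve f'(x) = 0:
  Factor: x^3 + 11*x^2 + 36*x + 36 = (x + 2)*(x + 3)*(x + 6) = 0.
  ⇒ x = -6, -3, -2

f''(x) = 3*x^2 + 22*x + 36
Second-derivative test at each critical point:
  f''(-6) = 12 > 0 → local minimum
  f''(-3) = -3 < 0 → local maximum
  f''(-2) = 4 > 0 → local minimum

Critical points: x = -6 (local minimum); x = -3 (local maximum); x = -2 (local minimum)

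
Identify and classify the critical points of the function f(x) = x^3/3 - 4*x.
f'(x) = x^2 - 4

Solve f'(x) = 0:
  Factor: x^2 - 4 = (x - 2)*(x + 2) = 0.
  ⇒ x = -2, 2

f''(x) = 2*x
Second-derivative test at each critical point:
  f''(-2) = -4 < 0 → local maximum
  f''(2) = 4 > 0 → local minimum

Critical points: x = -2 (local maximum); x = 2 (local minimum)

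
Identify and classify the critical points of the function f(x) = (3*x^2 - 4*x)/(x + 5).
f'(x) = (3*x^2 + 30*x - 20)/(x^2 + 10*x + 25)

Solve f'(x) = 0:
  f'(x) = (3*x^2 + 30*x - 20)/(x + 5)^2; the denominator is positive wherever f is defined, so f'(x) = 0 ⇔ 3*x^2 + 30*x - 20 = 0.
  3*x^2 + 30*x - 20 = 0 has no rational roots; quadratic formula: x = (-30 ± √1140)/6.
  ⇒ x = -sqrt(285)/3 - 5 ≈ -10.6273, -5 + sqrt(285)/3 ≈ 0.6273

f''(x) = 190/(x^3 + 15*x^2 + 75*x + 125)
Second-derivative test at each critical point:
  f''(-10.6273) = -1.0662 < 0 → local maximum
  f''(0.6273) = 1.0662 > 0 → local minimum

Critical points: x = -sqrt(285)/3 - 5 ≈ -10.6273 (local maximum); x = -5 + sqrt(285)/3 ≈ 0.6273 (local minimum)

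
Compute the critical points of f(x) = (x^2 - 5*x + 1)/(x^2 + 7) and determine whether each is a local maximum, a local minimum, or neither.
f'(x) = (5*x^2 + 12*x - 35)/(x^4 + 14*x^2 + 49)

Solve f'(x) = 0:
  f'(x) = (5*x^2 + 12*x - 35)/(x^2 + 7)^2; the denominator is positive wherever f is defined, so f'(x) = 0 ⇔ 5*x^2 + 12*x - 35 = 0.
  5*x^2 + 12*x - 35 = 0 has no rational roots; quadratic formula: x = (-12 ± √844)/10.
  ⇒ x = -sqrt(211)/5 - 6/5 ≈ -4.1052, -6/5 + sqrt(211)/5 ≈ 1.7052

f''(x) = 2*(-5*x^3 - 18*x^2 + 105*x + 42)/(x^6 + 21*x^4 + 147*x^2 + 343)
Second-derivative test at each critical point:
  f''(-4.1052) = -0.0511 < 0 → local maximum
  f''(1.7052) = 0.2960 > 0 → local minimum

Critical points: x = -sqrt(211)/5 - 6/5 ≈ -4.1052 (local maximum); x = -6/5 + sqrt(211)/5 ≈ 1.7052 (local minimum)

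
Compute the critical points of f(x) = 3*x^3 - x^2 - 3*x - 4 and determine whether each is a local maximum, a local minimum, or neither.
f'(x) = 9*x^2 - 2*x - 3

Solve f'(x) = 0:
  9*x^2 - 2*x - 3 = 0 has no rational roots; quadratic formula: x = (2 ± √112)/18.
  ⇒ x = 1/9 - 2*sqrt(7)/9 ≈ -0.4768, 1/9 + 2*sqrt(7)/9 ≈ 0.6991

f''(x) = 18*x - 2
Second-derivative test at each critical point:
  f''(-0.4768) = -10.5830 < 0 → local maximum
  f''(0.6991) = 10.5830 > 0 → local minimum

Critical points: x = 1/9 - 2*sqrt(7)/9 ≈ -0.4768 (local maximum); x = 1/9 + 2*sqrt(7)/9 ≈ 0.6991 (local minimum)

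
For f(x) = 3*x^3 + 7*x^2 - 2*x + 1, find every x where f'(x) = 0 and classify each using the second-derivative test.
f'(x) = 9*x^2 + 14*x - 2

Solve f'(x) = 0:
  9*x^2 + 14*x - 2 = 0 has no rational roots; quadratic formula: x = (-14 ± √268)/18.
  ⇒ x = -sqrt(67)/9 - 7/9 ≈ -1.6873, -7/9 + sqrt(67)/9 ≈ 0.1317

f''(x) = 18*x + 14
Second-derivative test at each critical point:
  f''(-1.6873) = -16.3707 < 0 → local maximum
  f''(0.1317) = 16.3707 > 0 → local minimum

Critical points: x = -sqrt(67)/9 - 7/9 ≈ -1.6873 (local maximum); x = -7/9 + sqrt(67)/9 ≈ 0.1317 (local minimum)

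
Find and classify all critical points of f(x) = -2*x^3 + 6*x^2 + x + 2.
f'(x) = -6*x^2 + 12*x + 1

Solve f'(x) = 0:
  6*x^2 - 12*x - 1 = 0 has no rational roots; quadratic formula: x = (12 ± √168)/12.
  ⇒ x = 1 - sqrt(42)/6 ≈ -0.0801, 1 + sqrt(42)/6 ≈ 2.0801

f''(x) = 12 - 12*x
Second-derivative test at each critical point:
  f''(-0.0801) = 12.9615 > 0 → local minimum
  f''(2.0801) = -12.9615 < 0 → local maximum

Critical points: x = 1 - sqrt(42)/6 ≈ -0.0801 (local minimum); x = 1 + sqrt(42)/6 ≈ 2.0801 (local maximum)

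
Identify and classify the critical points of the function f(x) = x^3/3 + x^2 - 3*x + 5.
f'(x) = x^2 + 2*x - 3

Solve f'(x) = 0:
  Factor: x^2 + 2*x - 3 = (x - 1)*(x + 3) = 0.
  ⇒ x = -3, 1

f''(x) = 2*x + 2
Second-derivative test at each critical point:
  f''(-3) = -4 < 0 → local maximum
  f''(1) = 4 > 0 → local minimum

Critical points: x = -3 (local maximum); x = 1 (local minimum)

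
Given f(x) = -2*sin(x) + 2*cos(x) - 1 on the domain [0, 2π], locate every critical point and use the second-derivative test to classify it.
f'(x) = -2*sqrt(2)*sin(x + pi/4)

Solve f'(x) = 0 on [0, 2π]:
  f'(x) = 0 ⇔ -2*cos(x) = 2*sin(x) ⇔ tan(x) = -1, i.e. x = arctan(-1) + nπ; keep the solutions lying in [0, 2π].
  ⇒ x = 3*pi/4 ≈ 2.3562, 7*pi/4 ≈ 5.4978

f''(x) = -2*sqrt(2)*cos(x + pi/4)
Second-derivative test at each critical point:
  f''(2.3562) = 2.8284 > 0 → local minimum
  f''(5.4978) = -2.8284 < 0 → local maximum

Critical points: x = 3*pi/4 ≈ 2.3562 (local minimum); x = 7*pi/4 ≈ 5.4978 (local maximum)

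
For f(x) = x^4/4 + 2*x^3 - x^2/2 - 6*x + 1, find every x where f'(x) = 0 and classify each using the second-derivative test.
f'(x) = x^3 + 6*x^2 - x - 6

Solve f'(x) = 0:
  Factor: x^3 + 6*x^2 - x - 6 = (x - 1)*(x + 1)*(x + 6) = 0.
  ⇒ x = -6, -1, 1

f''(x) = 3*x^2 + 12*x - 1
Second-derivative test at each critical point:
  f''(-6) = 35 > 0 → local minimum
  f''(-1) = -10 < 0 → local maximum
  f''(1) = 14 > 0 → local minimum

Critical points: x = -6 (local minimum); x = -1 (local maximum); x = 1 (local minimum)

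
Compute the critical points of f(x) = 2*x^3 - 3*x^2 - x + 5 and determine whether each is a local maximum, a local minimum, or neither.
f'(x) = 6*x^2 - 6*x - 1

Solve f'(x) = 0:
  6*x^2 - 6*x - 1 = 0 has no rational roots; quadratic formula: x = (6 ± √60)/12.
  ⇒ x = 1/2 - sqrt(15)/6 ≈ -0.1455, 1/2 + sqrt(15)/6 ≈ 1.1455

f''(x) = 12*x - 6
Second-derivative test at each critical point:
  f''(-0.1455) = -7.7460 < 0 → local maximum
  f''(1.1455) = 7.7460 > 0 → local minimum

Critical points: x = 1/2 - sqrt(15)/6 ≈ -0.1455 (local maximum); x = 1/2 + sqrt(15)/6 ≈ 1.1455 (local minimum)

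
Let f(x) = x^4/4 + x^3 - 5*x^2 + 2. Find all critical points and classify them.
f'(x) = x*(x^2 + 3*x - 10)

Solve f'(x) = 0:
  Factor: x^3 + 3*x^2 - 10*x = x*(x - 2)*(x + 5) = 0.
  ⇒ x = -5, 0, 2

f''(x) = 3*x^2 + 6*x - 10
Second-derivative test at each critical point:
  f''(-5) = 35 > 0 → local minimum
  f''(0) = -10 < 0 → local maximum
  f''(2) = 14 > 0 → local minimum

Critical points: x = -5 (local minimum); x = 0 (local maximum); x = 2 (local minimum)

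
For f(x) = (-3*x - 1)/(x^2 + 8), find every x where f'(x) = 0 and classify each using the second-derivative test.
f'(x) = (3*x^2 + 2*x - 24)/(x^4 + 16*x^2 + 64)

Solve f'(x) = 0:
  f'(x) = (3*x^2 + 2*x - 24)/(x^2 + 8)^2; the denominator is positive wherever f is defined, so f'(x) = 0 ⇔ 3*x^2 + 2*x - 24 = 0.
  3*x^2 + 2*x - 24 = 0 has no rational roots; quadratic formula: x = (-2 ± √292)/6.
  ⇒ x = -sqrt(73)/3 - 1/3 ≈ -3.1813, -1/3 + sqrt(73)/3 ≈ 2.5147

f''(x) = 2*(-4*x^2*(3*x + 1) + (9*x + 1)*(x^2 + 8))/(x^2 + 8)^3
Second-derivative test at each critical point:
  f''(-3.1813) = -0.0520 < 0 → local maximum
  f''(2.5147) = 0.0833 > 0 → local minimum

Critical points: x = -sqrt(73)/3 - 1/3 ≈ -3.1813 (local maximum); x = -1/3 + sqrt(73)/3 ≈ 2.5147 (local minimum)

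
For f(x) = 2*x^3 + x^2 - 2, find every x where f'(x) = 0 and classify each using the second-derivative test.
f'(x) = 2*x*(3*x + 1)

Solve f'(x) = 0:
  Factor: 6*x^2 + 2*x = 2*x*(3*x + 1) = 0.
  ⇒ x = -1/3, 0

f''(x) = 12*x + 2
Second-derivative test at each critical point:
  f''(-1/3) = -2 < 0 → local maximum
  f''(0) = 2 > 0 → local minimum

Critical points: x = -1/3 (local maximum); x = 0 (local minimum)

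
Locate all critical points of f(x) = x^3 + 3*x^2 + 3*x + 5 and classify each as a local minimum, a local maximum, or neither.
f'(x) = 3*x^2 + 6*x + 3

Solve f'(x) = 0:
  Factor: 3*x^2 + 6*x + 3 = 3*(x + 1)^2 = 0.
  ⇒ x = -1

f''(x) = 6*x + 6
Second-derivative test at each critical point:
  f''(-1) = 0, so the second-derivative test is inconclusive; use the first-derivative test: f'(-5/4) = 0.1875, f'(-3/4) = 0.1875 — f' is positive on both sides (no sign change) → neither a local maximum nor a local minimum

Critical points: x = -1 (neither)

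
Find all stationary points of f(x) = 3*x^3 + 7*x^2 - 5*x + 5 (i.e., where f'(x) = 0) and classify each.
f'(x) = 9*x^2 + 14*x - 5

Solve f'(x) = 0:
  9*x^2 + 14*x - 5 = 0 has no rational roots; quadratic formula: x = (-14 ± √376)/18.
  ⇒ x = -sqrt(94)/9 - 7/9 ≈ -1.8550, -7/9 + sqrt(94)/9 ≈ 0.2995

f''(x) = 18*x + 14
Second-derivative test at each critical point:
  f''(-1.8550) = -19.3907 < 0 → local maximum
  f''(0.2995) = 19.3907 > 0 → local minimum

Critical points: x = -sqrt(94)/9 - 7/9 ≈ -1.8550 (local maximum); x = -7/9 + sqrt(94)/9 ≈ 0.2995 (local minimum)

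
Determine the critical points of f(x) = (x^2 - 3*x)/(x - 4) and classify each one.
f'(x) = (x^2 - 8*x + 12)/(x^2 - 8*x + 16)

Solve f'(x) = 0:
  f'(x) = (x - 6)*(x - 2)/(x - 4)^2; the denominator is positive wherever f is defined, so f'(x) = 0 ⇔ x^2 - 8*x + 12 = 0.
  Factor: x^2 - 8*x + 12 = (x - 6)*(x - 2) = 0.
  ⇒ x = 2, 6

f''(x) = 8/(x^3 - 12*x^2 + 48*x - 64)
Second-derivative test at each critical point:
  f''(2) = -1 < 0 → local maximum
  f''(6) = 1 > 0 → local minimum

Critical points: x = 2 (local maximum); x = 6 (local minimum)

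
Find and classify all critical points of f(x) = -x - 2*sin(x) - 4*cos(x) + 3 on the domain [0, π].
f'(x) = 4*sin(x) - 2*cos(x) - 1

Solve f'(x) = 0 on [0, π]:
  f'(x) = 0 ⇔ 4*sin(x) - 2*cos(x) = 1. Write the left side as R·cos(x + φ) with R = √((-2)² + (-4)²) = 2*sqrt(5), cos φ = -sqrt(5)/5, sin φ = -2*sqrt(5)/5; then cos(x + φ) = sqrt(5)/10. Solve for x and keep the solutions lying in [0, π].
  ⇒ x = atan((2 + sqrt(19))/(-1 + 2*sqrt(19))) ≈ 0.6892

f''(x) = 2*sin(x) + 4*cos(x)
Second-derivative test at each critical point:
  f''(0.6892) = 4.3589 > 0 → local minimum

Critical points: x = atan((2 + sqrt(19))/(-1 + 2*sqrt(19))) ≈ 0.6892 (local minimum)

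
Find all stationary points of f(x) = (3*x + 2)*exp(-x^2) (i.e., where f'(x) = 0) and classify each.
f'(x) = (-2*x*(3*x + 2) + 3)*exp(-x^2)

Solve f'(x) = 0:
  f'(x) = (-6*x^2 - 4*x + 3)·exp(-x^2) and exp(-x^2) > 0 for every x, so f'(x) = 0 ⇔ -6*x^2 - 4*x + 3 = 0.
  6*x^2 + 4*x - 3 = 0 has no rational roots; quadratic formula: x = (-4 ± √88)/12.
  ⇒ x = -sqrt(22)/6 - 1/3 ≈ -1.1151, -1/3 + sqrt(22)/6 ≈ 0.4484

f''(x) = 2*(2*x^2*(3*x + 2) - 9*x - 2)*exp(-x^2)
Second-derivative test at each critical point:
  f''(-1.1151) = 2.7055 > 0 → local minimum
  f''(0.4484) = -7.6722 < 0 → local maximum

Critical points: x = -sqrt(22)/6 - 1/3 ≈ -1.1151 (local minimum); x = -1/3 + sqrt(22)/6 ≈ 0.4484 (local maximum)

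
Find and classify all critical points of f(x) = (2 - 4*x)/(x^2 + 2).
f'(x) = 4*(x^2 - x - 2)/(x^4 + 4*x^2 + 4)

Solve f'(x) = 0:
  f'(x) = 4*(x - 2)*(x + 1)/(x^2 + 2)^2; the denominator is positive wherever f is defined, so f'(x) = 0 ⇔ 4*x^2 - 4*x - 8 = 0.
  Factor: 4*x^2 - 4*x - 8 = 4*(x - 2)*(x + 1) = 0.
  ⇒ x = -1, 2

f''(x) = 4*(4*x^2*(1 - 2*x) + (6*x - 1)*(x^2 + 2))/(x^2 + 2)^3
Second-derivative test at each critical point:
  f''(-1) = -4/3 < 0 → local maximum
  f''(2) = 1/3 > 0 → local minimum

Critical points: x = -1 (local maximum); x = 2 (local minimum)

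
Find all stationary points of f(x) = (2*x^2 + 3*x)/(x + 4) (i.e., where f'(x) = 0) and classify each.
f'(x) = 2*(x^2 + 8*x + 6)/(x^2 + 8*x + 16)

Solve f'(x) = 0:
  f'(x) = 2*(x^2 + 8*x + 6)/(x + 4)^2; the denominator is positive wherever f is defined, so f'(x) = 0 ⇔ 2*x^2 + 16*x + 12 = 0.
  Factor: 2*x^2 + 16*x + 12 = 2*(x^2 + 8*x + 6); x^2 + 8*x + 6 = 0 has no rational roots; quadratic formula: x = (-8 ± √40)/2.
  ⇒ x = -4 - sqrt(10) ≈ -7.1623, -4 + sqrt(10) ≈ -0.8377

f''(x) = 40/(x^3 + 12*x^2 + 48*x + 64)
Second-derivative test at each critical point:
  f''(-7.1623) = -1.2649 < 0 → local maximum
  f''(-0.8377) = 1.2649 > 0 → local minimum

Critical points: x = -4 - sqrt(10) ≈ -7.1623 (local maximum); x = -4 + sqrt(10) ≈ -0.8377 (local minimum)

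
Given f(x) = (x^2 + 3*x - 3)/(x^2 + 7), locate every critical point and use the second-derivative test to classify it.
f'(x) = (-3*x^2 + 20*x + 21)/(x^4 + 14*x^2 + 49)

Solve f'(x) = 0:
  f'(x) = -(3*x^2 - 20*x - 21)/(x^2 + 7)^2; the denominator is positive wherever f is defined, so f'(x) = 0 ⇔ -3*x^2 + 20*x + 21 = 0.
  3*x^2 - 20*x - 21 = 0 has no rational roots; quadratic formula: x = (20 ± √652)/6.
  ⇒ x = 10/3 - sqrt(163)/3 ≈ -0.9224, 10/3 + sqrt(163)/3 ≈ 7.5890

f''(x) = 2*(3*x^3 - 30*x^2 - 63*x + 70)/(x^6 + 21*x^4 + 147*x^2 + 343)
Second-derivative test at each critical point:
  f''(-0.9224) = 0.4143 > 0 → local minimum
  f''(7.5890) = -0.0061 < 0 → local maximum

Critical points: x = 10/3 - sqrt(163)/3 ≈ -0.9224 (local minimum); x = 10/3 + sqrt(163)/3 ≈ 7.5890 (local maximum)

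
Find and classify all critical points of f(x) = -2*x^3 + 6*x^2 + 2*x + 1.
f'(x) = -6*x^2 + 12*x + 2

Solve f'(x) = 0:
  Factor: -6*x^2 + 12*x + 2 = -2*(3*x^2 - 6*x - 1); 3*x^2 - 6*x - 1 = 0 has no rational roots; quadratic formula: x = (6 ± √48)/6.
  ⇒ x = 1 - 2*sqrt(3)/3 ≈ -0.1547, 1 + 2*sqrt(3)/3 ≈ 2.1547

f''(x) = 12 - 12*x
Second-derivative test at each critical point:
  f''(-0.1547) = 13.8564 > 0 → local minimum
  f''(2.1547) = -13.8564 < 0 → local maximum

Critical points: x = 1 - 2*sqrt(3)/3 ≈ -0.1547 (local minimum); x = 1 + 2*sqrt(3)/3 ≈ 2.1547 (local maximum)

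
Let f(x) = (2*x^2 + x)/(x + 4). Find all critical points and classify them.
f'(x) = 2*(x^2 + 8*x + 2)/(x^2 + 8*x + 16)

Solve f'(x) = 0:
  f'(x) = 2*(x^2 + 8*x + 2)/(x + 4)^2; the denominator is positive wherever f is defined, so f'(x) = 0 ⇔ 2*x^2 + 16*x + 4 = 0.
  Factor: 2*x^2 + 16*x + 4 = 2*(x^2 + 8*x + 2); x^2 + 8*x + 2 = 0 has no rational roots; quadratic formula: x = (-8 ± √56)/2.
  ⇒ x = -4 - sqrt(14) ≈ -7.7417, -4 + sqrt(14) ≈ -0.2583

f''(x) = 56/(x^3 + 12*x^2 + 48*x + 64)
Second-derivative test at each critical point:
  f''(-7.7417) = -1.0690 < 0 → local maximum
  f''(-0.2583) = 1.0690 > 0 → local minimum

Critical points: x = -4 - sqrt(14) ≈ -7.7417 (local maximum); x = -4 + sqrt(14) ≈ -0.2583 (local minimum)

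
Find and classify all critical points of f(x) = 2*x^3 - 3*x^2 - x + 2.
f'(x) = 6*x^2 - 6*x - 1

Solve f'(x) = 0:
  6*x^2 - 6*x - 1 = 0 has no rational roots; quadratic formula: x = (6 ± √60)/12.
  ⇒ x = 1/2 - sqrt(15)/6 ≈ -0.1455, 1/2 + sqrt(15)/6 ≈ 1.1455

f''(x) = 12*x - 6
Second-derivative test at each critical point:
  f''(-0.1455) = -7.7460 < 0 → local maximum
  f''(1.1455) = 7.7460 > 0 → local minimum

Critical points: x = 1/2 - sqrt(15)/6 ≈ -0.1455 (local maximum); x = 1/2 + sqrt(15)/6 ≈ 1.1455 (local minimum)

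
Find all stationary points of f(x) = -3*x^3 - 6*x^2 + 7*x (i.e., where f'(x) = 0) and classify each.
f'(x) = -9*x^2 - 12*x + 7

Solve f'(x) = 0:
  9*x^2 + 12*x - 7 = 0 has no rational roots; quadratic formula: x = (-12 ± √396)/18.
  ⇒ x = -sqrt(11)/3 - 2/3 ≈ -1.7722, -2/3 + sqrt(11)/3 ≈ 0.4389

f''(x) = -18*x - 12
Second-derivative test at each critical point:
  f''(-1.7722) = 19.8997 > 0 → local minimum
  f''(0.4389) = -19.8997 < 0 → local maximum

Critical points: x = -sqrt(11)/3 - 2/3 ≈ -1.7722 (local minimum); x = -2/3 + sqrt(11)/3 ≈ 0.4389 (local maximum)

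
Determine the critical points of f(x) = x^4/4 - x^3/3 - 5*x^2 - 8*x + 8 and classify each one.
f'(x) = x^3 - x^2 - 10*x - 8

Solve f'(x) = 0:
  Factor: x^3 - x^2 - 10*x - 8 = (x - 4)*(x + 1)*(x + 2) = 0.
  ⇒ x = -2, -1, 4

f''(x) = 3*x^2 - 2*x - 10
Second-derivative test at each critical point:
  f''(-2) = 6 > 0 → local minimum
  f''(-1) = -5 < 0 → local maximum
  f''(4) = 30 > 0 → local minimum

Critical points: x = -2 (local minimum); x = -1 (local maximum); x = 4 (local minimum)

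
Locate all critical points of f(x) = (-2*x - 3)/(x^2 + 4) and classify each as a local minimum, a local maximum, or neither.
f'(x) = 2*(x^2 + 3*x - 4)/(x^4 + 8*x^2 + 16)

Solve f'(x) = 0:
  f'(x) = 2*(x - 1)*(x + 4)/(x^2 + 4)^2; the denominator is positive wherever f is defined, so f'(x) = 0 ⇔ 2*x^2 + 6*x - 8 = 0.
  Factor: 2*x^2 + 6*x - 8 = 2*(x - 1)*(x + 4) = 0.
  ⇒ x = -4, 1

f''(x) = 2*(-4*x^2*(2*x + 3) + 3*(2*x + 1)*(x^2 + 4))/(x^2 + 4)^3
Second-derivative test at each critical point:
  f''(-4) = -1/40 < 0 → local maximum
  f''(1) = 2/5 > 0 → local minimum

Critical points: x = -4 (local maximum); x = 1 (local minimum)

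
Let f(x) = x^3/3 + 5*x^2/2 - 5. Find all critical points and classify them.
f'(x) = x*(x + 5)

Solve f'(x) = 0:
  Factor: x^2 + 5*x = x*(x + 5) = 0.
  ⇒ x = -5, 0

f''(x) = 2*x + 5
Second-derivative test at each critical point:
  f''(-5) = -5 < 0 → local maximum
  f''(0) = 5 > 0 → local minimum

Critical points: x = -5 (local maximum); x = 0 (local minimum)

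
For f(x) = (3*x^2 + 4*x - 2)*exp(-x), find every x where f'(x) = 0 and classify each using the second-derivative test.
f'(x) = (-3*x^2 + 2*x + 6)*exp(-x)

Solve f'(x) = 0:
  f'(x) = (-3*x^2 + 2*x + 6)·exp(-x) and exp(-x) > 0 for every x, so f'(x) = 0 ⇔ -3*x^2 + 2*x + 6 = 0.
  3*x^2 - 2*x - 6 = 0 has no rational roots; quadratic formula: x = (2 ± √76)/6.
  ⇒ x = 1/3 - sqrt(19)/3 ≈ -1.1196, 1/3 + sqrt(19)/3 ≈ 1.7863

f''(x) = (3*x^2 - 8*x - 4)*exp(-x)
Second-derivative test at each critical point:
  f''(-1.1196) = 26.7090 > 0 → local minimum
  f''(1.7863) = -1.4609 < 0 → local maximum

Critical points: x = 1/3 - sqrt(19)/3 ≈ -1.1196 (local minimum); x = 1/3 + sqrt(19)/3 ≈ 1.7863 (local maximum)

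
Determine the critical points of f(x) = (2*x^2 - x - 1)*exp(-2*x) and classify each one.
f'(x) = (-4*x^2 + 6*x + 1)*exp(-2*x)

Solve f'(x) = 0:
  f'(x) = (-4*x^2 + 6*x + 1)·exp(-2*x) and exp(-2*x) > 0 for every x, so f'(x) = 0 ⇔ -4*x^2 + 6*x + 1 = 0.
  4*x^2 - 6*x - 1 = 0 has no rational roots; quadratic formula: x = (6 ± √52)/8.
  ⇒ x = 3/4 - sqrt(13)/4 ≈ -0.1514, 3/4 + sqrt(13)/4 ≈ 1.6514

f''(x) = 4*(2*x^2 - 5*x + 1)*exp(-2*x)
Second-derivative test at each critical point:
  f''(-0.1514) = 9.7610 > 0 → local minimum
  f''(1.6514) = -0.2652 < 0 → local maximum

Critical points: x = 3/4 - sqrt(13)/4 ≈ -0.1514 (local minimum); x = 3/4 + sqrt(13)/4 ≈ 1.6514 (local maximum)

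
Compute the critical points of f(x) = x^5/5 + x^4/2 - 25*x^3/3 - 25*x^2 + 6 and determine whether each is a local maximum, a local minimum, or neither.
f'(x) = x*(x^3 + 2*x^2 - 25*x - 50)

Solve f'(x) = 0:
  Factor: x^4 + 2*x^3 - 25*x^2 - 50*x = x*(x - 5)*(x + 2)*(x + 5) = 0.
  ⇒ x = -5, -2, 0, 5

f''(x) = 4*x^3 + 6*x^2 - 50*x - 50
Second-derivative test at each critical point:
  f''(-5) = -150 < 0 → local maximum
  f''(-2) = 42 > 0 → local minimum
  f''(0) = -50 < 0 → local maximum
  f''(5) = 350 > 0 → local minimum

Critical points: x = -5 (local maximum); x = -2 (local minimum); x = 0 (local maximum); x = 5 (local minimum)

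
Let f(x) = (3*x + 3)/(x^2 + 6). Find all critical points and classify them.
f'(x) = 3*(x^2 - 2*x*(x + 1) + 6)/(x^2 + 6)^2

Solve f'(x) = 0:
  f'(x) = -3*(x^2 + 2*x - 6)/(x^2 + 6)^2; the denominator is positive wherever f is defined, so f'(x) = 0 ⇔ -3*x^2 - 6*x + 18 = 0.
  Factor: -3*x^2 - 6*x + 18 = -3*(x^2 + 2*x - 6); x^2 + 2*x - 6 = 0 has no rational roots; quadratic formula: x = (-2 ± √28)/2.
  ⇒ x = -sqrt(7) - 1 ≈ -3.6458, -1 + sqrt(7) ≈ 1.6458

f''(x) = 6*(4*x^2*(x + 1) - (3*x + 1)*(x^2 + 6))/(x^2 + 6)^3
Second-derivative test at each critical point:
  f''(-3.6458) = 0.0427 > 0 → local minimum
  f''(1.6458) = -0.2093 < 0 → local maximum

Critical points: x = -sqrt(7) - 1 ≈ -3.6458 (local minimum); x = -1 + sqrt(7) ≈ 1.6458 (local maximum)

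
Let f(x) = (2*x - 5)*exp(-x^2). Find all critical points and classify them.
f'(x) = 2*(-x*(2*x - 5) + 1)*exp(-x^2)

Solve f'(x) = 0:
  f'(x) = (-4*x^2 + 10*x + 2)·exp(-x^2) and exp(-x^2) > 0 for every x, so f'(x) = 0 ⇔ -4*x^2 + 10*x + 2 = 0.
  Factor: -4*x^2 + 10*x + 2 = -2*(2*x^2 - 5*x - 1); 2*x^2 - 5*x - 1 = 0 has no rational roots; quadratic formula: x = (5 ± √33)/4.
  ⇒ x = 5/4 - sqrt(33)/4 ≈ -0.1861, 5/4 + sqrt(33)/4 ≈ 2.6861

f''(x) = 2*(2*x^2*(2*x - 5) - 6*x + 5)*exp(-x^2)
Second-derivative test at each critical point:
  f''(-0.1861) = 11.0979 > 0 → local minimum
  f''(2.6861) = -0.0084 < 0 → local maximum

Critical points: x = 5/4 - sqrt(33)/4 ≈ -0.1861 (local minimum); x = 5/4 + sqrt(33)/4 ≈ 2.6861 (local maximum)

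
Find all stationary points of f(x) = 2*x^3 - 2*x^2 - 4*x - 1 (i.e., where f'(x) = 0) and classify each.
f'(x) = 6*x^2 - 4*x - 4

Solve f'(x) = 0:
  Factor: 6*x^2 - 4*x - 4 = 2*(3*x^2 - 2*x - 2); 3*x^2 - 2*x - 2 = 0 has no rational roots; quadratic formula: x = (2 ± √28)/6.
  ⇒ x = 1/3 - sqrt(7)/3 ≈ -0.5486, 1/3 + sqrt(7)/3 ≈ 1.2153

f''(x) = 12*x - 4
Second-derivative test at each critical point:
  f''(-0.5486) = -10.5830 < 0 → local maximum
  f''(1.2153) = 10.5830 > 0 → local minimum

Critical points: x = 1/3 - sqrt(7)/3 ≈ -0.5486 (local maximum); x = 1/3 + sqrt(7)/3 ≈ 1.2153 (local minimum)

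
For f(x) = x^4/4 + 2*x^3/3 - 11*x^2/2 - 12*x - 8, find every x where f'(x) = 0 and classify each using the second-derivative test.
f'(x) = x^3 + 2*x^2 - 11*x - 12

Solve f'(x) = 0:
  Factor: x^3 + 2*x^2 - 11*x - 12 = (x - 3)*(x + 1)*(x + 4) = 0.
  ⇒ x = -4, -1, 3

f''(x) = 3*x^2 + 4*x - 11
Second-derivative test at each critical point:
  f''(-4) = 21 > 0 → local minimum
  f''(-1) = -12 < 0 → local maximum
  f''(3) = 28 > 0 → local minimum

Critical points: x = -4 (local minimum); x = -1 (local maximum); x = 3 (local minimum)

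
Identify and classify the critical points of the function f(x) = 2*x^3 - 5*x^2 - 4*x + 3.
f'(x) = 6*x^2 - 10*x - 4

Solve f'(x) = 0:
  Factor: 6*x^2 - 10*x - 4 = 2*(x - 2)*(3*x + 1) = 0.
  ⇒ x = -1/3, 2

f''(x) = 12*x - 10
Second-derivative test at each critical point:
  f''(-1/3) = -14 < 0 → local maximum
  f''(2) = 14 > 0 → local minimum

Critical points: x = -1/3 (local maximum); x = 2 (local minimum)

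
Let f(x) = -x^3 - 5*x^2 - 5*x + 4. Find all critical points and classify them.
f'(x) = -3*x^2 - 10*x - 5

Solve f'(x) = 0:
  3*x^2 + 10*x + 5 = 0 has no rational roots; quadratic formula: x = (-10 ± √40)/6.
  ⇒ x = -5/3 - sqrt(10)/3 ≈ -2.7208, -5/3 + sqrt(10)/3 ≈ -0.6126

f''(x) = -6*x - 10
Second-derivative test at each critical point:
  f''(-2.7208) = 6.3246 > 0 → local minimum
  f''(-0.6126) = -6.3246 < 0 → local maximum

Critical points: x = -5/3 - sqrt(10)/3 ≈ -2.7208 (local minimum); x = -5/3 + sqrt(10)/3 ≈ -0.6126 (local maximum)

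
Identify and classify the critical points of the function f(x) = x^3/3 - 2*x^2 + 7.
f'(x) = x*(x - 4)

Solve f'(x) = 0:
  Factor: x^2 - 4*x = x*(x - 4) = 0.
  ⇒ x = 0, 4

f''(x) = 2*x - 4
Second-derivative test at each critical point:
  f''(0) = -4 < 0 → local maximum
  f''(4) = 4 > 0 → local minimum

Critical points: x = 0 (local maximum); x = 4 (local minimum)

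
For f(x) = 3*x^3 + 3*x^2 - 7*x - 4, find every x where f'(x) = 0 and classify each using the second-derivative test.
f'(x) = 9*x^2 + 6*x - 7

Solve f'(x) = 0:
  9*x^2 + 6*x - 7 = 0 has no rational roots; quadratic formula: x = (-6 ± √288)/18.
  ⇒ x = -2*sqrt(2)/3 - 1/3 ≈ -1.2761, -1/3 + 2*sqrt(2)/3 ≈ 0.6095

f''(x) = 18*x + 6
Second-derivative test at each critical point:
  f''(-1.2761) = -16.9706 < 0 → local maximum
  f''(0.6095) = 16.9706 > 0 → local minimum

Critical points: x = -2*sqrt(2)/3 - 1/3 ≈ -1.2761 (local maximum); x = -1/3 + 2*sqrt(2)/3 ≈ 0.6095 (local minimum)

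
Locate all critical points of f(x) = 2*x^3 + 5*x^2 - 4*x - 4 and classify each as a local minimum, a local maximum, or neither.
f'(x) = 6*x^2 + 10*x - 4

Solve f'(x) = 0:
  Factor: 6*x^2 + 10*x - 4 = 2*(x + 2)*(3*x - 1) = 0.
  ⇒ x = -2, 1/3

f''(x) = 12*x + 10
Second-derivative test at each critical point:
  f''(-2) = -14 < 0 → local maximum
  f''(1/3) = 14 > 0 → local minimum

Critical points: x = -2 (local maximum); x = 1/3 (local minimum)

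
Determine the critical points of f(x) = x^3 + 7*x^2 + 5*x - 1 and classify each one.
f'(x) = 3*x^2 + 14*x + 5

Solve f'(x) = 0:
  3*x^2 + 14*x + 5 = 0 has no rational roots; quadratic formula: x = (-14 ± √136)/6.
  ⇒ x = -7/3 - sqrt(34)/3 ≈ -4.2770, -7/3 + sqrt(34)/3 ≈ -0.3897

f''(x) = 6*x + 14
Second-derivative test at each critical point:
  f''(-4.2770) = -11.6619 < 0 → local maximum
  f''(-0.3897) = 11.6619 > 0 → local minimum

Critical points: x = -7/3 - sqrt(34)/3 ≈ -4.2770 (local maximum); x = -7/3 + sqrt(34)/3 ≈ -0.3897 (local minimum)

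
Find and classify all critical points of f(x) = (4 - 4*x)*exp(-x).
f'(x) = 4*(x - 2)*exp(-x)

Solve f'(x) = 0:
  f'(x) = (4*x - 8)·exp(-x) and exp(-x) > 0 for every x, so f'(x) = 0 ⇔ 4*x - 8 = 0.
  Factor: 4*x - 8 = 4*(x - 2) = 0.
  ⇒ x = 2

f''(x) = 4*(3 - x)*exp(-x)
Second-derivative test at each critical point:
  f''(2) = 0.5413 > 0 → local minimum

Critical points: x = 2 (local minimum)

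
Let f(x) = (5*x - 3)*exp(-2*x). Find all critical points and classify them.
f'(x) = (11 - 10*x)*exp(-2*x)

Solve f'(x) = 0:
  f'(x) = (11 - 10*x)·exp(-2*x) and exp(-2*x) > 0 for every x, so f'(x) = 0 ⇔ 11 - 10*x = 0.
  11 - 10*x = 0.
  ⇒ x = 11/10

f''(x) = 4*(5*x - 8)*exp(-2*x)
Second-derivative test at each critical point:
  f''(11/10) = -1.1080 < 0 → local maximum

Critical points: x = 11/10 (local maximum)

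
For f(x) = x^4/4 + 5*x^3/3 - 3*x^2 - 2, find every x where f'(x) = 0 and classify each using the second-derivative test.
f'(x) = x*(x^2 + 5*x - 6)

Solve f'(x) = 0:
  Factor: x^3 + 5*x^2 - 6*x = x*(x - 1)*(x + 6) = 0.
  ⇒ x = -6, 0, 1

f''(x) = 3*x^2 + 10*x - 6
Second-derivative test at each critical point:
  f''(-6) = 42 > 0 → local minimum
  f''(0) = -6 < 0 → local maximum
  f''(1) = 7 > 0 → local minimum

Critical points: x = -6 (local minimum); x = 0 (local maximum); x = 1 (local minimum)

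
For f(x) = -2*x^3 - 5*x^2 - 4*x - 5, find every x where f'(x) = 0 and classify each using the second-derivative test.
f'(x) = -6*x^2 - 10*x - 4

Solve f'(x) = 0:
  Factor: -6*x^2 - 10*x - 4 = -2*(x + 1)*(3*x + 2) = 0.
  ⇒ x = -1, -2/3

f''(x) = -12*x - 10
Second-derivative test at each critical point:
  f''(-1) = 2 > 0 → local minimum
  f''(-2/3) = -2 < 0 → local maximum

Critical points: x = -1 (local minimum); x = -2/3 (local maximum)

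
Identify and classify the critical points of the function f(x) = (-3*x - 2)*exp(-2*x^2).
f'(x) = (4*x*(3*x + 2) - 3)*exp(-2*x^2)

Solve f'(x) = 0:
  f'(x) = (12*x^2 + 8*x - 3)·exp(-2*x^2) and exp(-2*x^2) > 0 for every x, so f'(x) = 0 ⇔ 12*x^2 + 8*x - 3 = 0.
  12*x^2 + 8*x - 3 = 0 has no rational roots; quadratic formula: x = (-8 ± √208)/24.
  ⇒ x = -sqrt(13)/6 - 1/3 ≈ -0.9343, -1/3 + sqrt(13)/6 ≈ 0.2676

f''(x) = 4*(-12*x^3 - 8*x^2 + 9*x + 2)*exp(-2*x^2)
Second-derivative test at each critical point:
  f''(-0.9343) = -2.5171 < 0 → local maximum
  f''(0.2676) = 12.4979 > 0 → local minimum

Critical points: x = -sqrt(13)/6 - 1/3 ≈ -0.9343 (local maximum); x = -1/3 + sqrt(13)/6 ≈ 0.2676 (local minimum)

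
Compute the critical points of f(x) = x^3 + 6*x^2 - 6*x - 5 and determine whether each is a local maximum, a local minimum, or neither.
f'(x) = 3*x^2 + 12*x - 6

Solve f'(x) = 0:
  Factor: 3*x^2 + 12*x - 6 = 3*(x^2 + 4*x - 2); x^2 + 4*x - 2 = 0 has no rational roots; quadratic formula: x = (-4 ± √24)/2.
  ⇒ x = -sqrt(6) - 2 ≈ -4.4495, -2 + sqrt(6) ≈ 0.4495

f''(x) = 6*x + 12
Second-derivative test at each critical point:
  f''(-4.4495) = -14.6969 < 0 → local maximum
  f''(0.4495) = 14.6969 > 0 → local minimum

Critical points: x = -sqrt(6) - 2 ≈ -4.4495 (local maximum); x = -2 + sqrt(6) ≈ 0.4495 (local minimum)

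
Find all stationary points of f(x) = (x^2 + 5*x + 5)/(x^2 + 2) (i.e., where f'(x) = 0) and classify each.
f'(x) = (-5*x^2 - 6*x + 10)/(x^4 + 4*x^2 + 4)

Solve f'(x) = 0:
  f'(x) = -(5*x^2 + 6*x - 10)/(x^2 + 2)^2; the denominator is positive wherever f is defined, so f'(x) = 0 ⇔ -5*x^2 - 6*x + 10 = 0.
  5*x^2 + 6*x - 10 = 0 has no rational roots; quadratic formula: x = (-6 ± √236)/10.
  ⇒ x = -sqrt(59)/5 - 3/5 ≈ -2.1362, -3/5 + sqrt(59)/5 ≈ 0.9362

f''(x) = 2*(5*x^3 + 9*x^2 - 30*x - 6)/(x^6 + 6*x^4 + 12*x^2 + 8)
Second-derivative test at each critical point:
  f''(-2.1362) = 0.3566 > 0 → local minimum
  f''(0.9362) = -1.8566 < 0 → local maximum

Critical points: x = -sqrt(59)/5 - 3/5 ≈ -2.1362 (local minimum); x = -3/5 + sqrt(59)/5 ≈ 0.9362 (local maximum)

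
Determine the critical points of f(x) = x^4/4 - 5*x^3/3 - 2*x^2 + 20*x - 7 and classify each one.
f'(x) = x^3 - 5*x^2 - 4*x + 20

Solve f'(x) = 0:
  Factor: x^3 - 5*x^2 - 4*x + 20 = (x - 5)*(x - 2)*(x + 2) = 0.
  ⇒ x = -2, 2, 5

f''(x) = 3*x^2 - 10*x - 4
Second-derivative test at each critical point:
  f''(-2) = 28 > 0 → local minimum
  f''(2) = -12 < 0 → local maximum
  f''(5) = 21 > 0 → local minimum

Critical points: x = -2 (local minimum); x = 2 (local maximum); x = 5 (local minimum)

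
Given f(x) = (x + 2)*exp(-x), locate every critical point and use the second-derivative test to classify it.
f'(x) = (-x - 1)*exp(-x)

Solve f'(x) = 0:
  f'(x) = (-x - 1)·exp(-x) and exp(-x) > 0 for every x, so f'(x) = 0 ⇔ -x - 1 = 0.
  -x - 1 = 0.
  ⇒ x = -1

f''(x) = x*exp(-x)
Second-derivative test at each critical point:
  f''(-1) = -2.7183 < 0 → local maximum

Critical points: x = -1 (local maximum)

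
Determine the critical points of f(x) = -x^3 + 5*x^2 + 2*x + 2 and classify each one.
f'(x) = -3*x^2 + 10*x + 2

Solve f'(x) = 0:
  3*x^2 - 10*x - 2 = 0 has no rational roots; quadratic formula: x = (10 ± √124)/6.
  ⇒ x = 5/3 - sqrt(31)/3 ≈ -0.1893, 5/3 + sqrt(31)/3 ≈ 3.5226

f''(x) = 10 - 6*x
Second-derivative test at each critical point:
  f''(-0.1893) = 11.1355 > 0 → local minimum
  f''(3.5226) = -11.1355 < 0 → local maximum

Critical points: x = 5/3 - sqrt(31)/3 ≈ -0.1893 (local minimum); x = 5/3 + sqrt(31)/3 ≈ 3.5226 (local maximum)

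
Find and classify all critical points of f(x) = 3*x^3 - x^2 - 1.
f'(x) = x*(9*x - 2)

Solve f'(x) = 0:
  Factor: 9*x^2 - 2*x = x*(9*x - 2) = 0.
  ⇒ x = 0, 2/9

f''(x) = 18*x - 2
Second-derivative test at each critical point:
  f''(0) = -2 < 0 → local maximum
  f''(2/9) = 2 > 0 → local minimum

Critical points: x = 0 (local maximum); x = 2/9 (local minimum)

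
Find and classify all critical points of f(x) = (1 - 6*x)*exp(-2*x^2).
f'(x) = 2*(2*x*(6*x - 1) - 3)*exp(-2*x^2)

Solve f'(x) = 0:
  f'(x) = (24*x^2 - 4*x - 6)·exp(-2*x^2) and exp(-2*x^2) > 0 for every x, so f'(x) = 0 ⇔ 24*x^2 - 4*x - 6 = 0.
  Factor: 24*x^2 - 4*x - 6 = 2*(12*x^2 - 2*x - 3); 12*x^2 - 2*x - 3 = 0 has no rational roots; quadratic formula: x = (2 ± √148)/24.
  ⇒ x = 1/12 - sqrt(37)/12 ≈ -0.4236, 1/12 + sqrt(37)/12 ≈ 0.5902

f''(x) = 4*(4*x^2*(1 - 6*x) + 18*x - 1)*exp(-2*x^2)
Second-derivative test at each critical point:
  f''(-0.4236) = -16.9954 < 0 → local maximum
  f''(0.5902) = 12.1219 > 0 → local minimum

Critical points: x = 1/12 - sqrt(37)/12 ≈ -0.4236 (local maximum); x = 1/12 + sqrt(37)/12 ≈ 0.5902 (local minimum)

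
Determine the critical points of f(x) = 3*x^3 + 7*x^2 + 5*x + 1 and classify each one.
f'(x) = 9*x^2 + 14*x + 5

Solve f'(x) = 0:
  Factor: 9*x^2 + 14*x + 5 = (x + 1)*(9*x + 5) = 0.
  ⇒ x = -1, -5/9

f''(x) = 18*x + 14
Second-derivative test at each critical point:
  f''(-1) = -4 < 0 → local maximum
  f''(-5/9) = 4 > 0 → local minimum

Critical points: x = -1 (local maximum); x = -5/9 (local minimum)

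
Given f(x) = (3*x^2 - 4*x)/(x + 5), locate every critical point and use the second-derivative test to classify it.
f'(x) = (3*x^2 + 30*x - 20)/(x^2 + 10*x + 25)

Solve f'(x) = 0:
  f'(x) = (3*x^2 + 30*x - 20)/(x + 5)^2; the denominator is positive wherever f is defined, so f'(x) = 0 ⇔ 3*x^2 + 30*x - 20 = 0.
  3*x^2 + 30*x - 20 = 0 has no rational roots; quadratic formula: x = (-30 ± √1140)/6.
  ⇒ x = -sqrt(285)/3 - 5 ≈ -10.6273, -5 + sqrt(285)/3 ≈ 0.6273

f''(x) = 190/(x^3 + 15*x^2 + 75*x + 125)
Second-derivative test at each critical point:
  f''(-10.6273) = -1.0662 < 0 → local maximum
  f''(0.6273) = 1.0662 > 0 → local minimum

Critical points: x = -sqrt(285)/3 - 5 ≈ -10.6273 (local maximum); x = -5 + sqrt(285)/3 ≈ 0.6273 (local minimum)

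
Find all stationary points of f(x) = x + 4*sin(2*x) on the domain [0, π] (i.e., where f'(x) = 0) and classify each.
f'(x) = 8*cos(2*x) + 1

Solve f'(x) = 0 on [0, π]:
  f'(x) = 0 ⇔ cos(2*x) = -1/8, i.e. 2*x = ±arccos(-1/8) + 2nπ; keep the solutions lying in [0, π].
  ⇒ x = acos(-1/8)/2 ≈ 0.8481, pi - acos(-1/8)/2 ≈ 2.2935

f''(x) = -16*sin(2*x)
Second-derivative test at each critical point:
  f''(0.8481) = -15.8745 < 0 → local maximum
  f''(2.2935) = 15.8745 > 0 → local minimum

Critical points: x = acos(-1/8)/2 ≈ 0.8481 (local maximum); x = pi - acos(-1/8)/2 ≈ 2.2935 (local minimum)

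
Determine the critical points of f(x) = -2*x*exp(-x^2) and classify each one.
f'(x) = 2*(2*x^2 - 1)*exp(-x^2)

Solve f'(x) = 0:
  f'(x) = (4*x^2 - 2)·exp(-x^2) and exp(-x^2) > 0 for every x, so f'(x) = 0 ⇔ 4*x^2 - 2 = 0.
  Factor: 4*x^2 - 2 = 2*(2*x^2 - 1); 2*x^2 - 1 = 0 has no rational roots; quadratic formula: x = (0 ± √8)/4.
  ⇒ x = -sqrt(2)/2 ≈ -0.7071, sqrt(2)/2 ≈ 0.7071

f''(x) = (-8*x^3 + 12*x)*exp(-x^2)
Second-derivative test at each critical point:
  f''(-0.7071) = -3.4311 < 0 → local maximum
  f''(0.7071) = 3.4311 > 0 → local minimum

Critical points: x = -sqrt(2)/2 ≈ -0.7071 (local maximum); x = sqrt(2)/2 ≈ 0.7071 (local minimum)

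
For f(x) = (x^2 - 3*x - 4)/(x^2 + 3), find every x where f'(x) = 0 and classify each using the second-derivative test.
f'(x) = (3*x^2 + 14*x - 9)/(x^4 + 6*x^2 + 9)

Solve f'(x) = 0:
  f'(x) = (3*x^2 + 14*x - 9)/(x^2 + 3)^2; the denominator is positive wherever f is defined, so f'(x) = 0 ⇔ 3*x^2 + 14*x - 9 = 0.
  3*x^2 + 14*x - 9 = 0 has no rational roots; quadratic formula: x = (-14 ± √304)/6.
  ⇒ x = -2*sqrt(19)/3 - 7/3 ≈ -5.2393, -7/3 + 2*sqrt(19)/3 ≈ 0.5726

f''(x) = 6*(-x^3 - 7*x^2 + 9*x + 7)/(x^6 + 9*x^4 + 27*x^2 + 27)
Second-derivative test at each critical point:
  f''(-5.2393) = -0.0188 < 0 → local maximum
  f''(0.5726) = 1.5744 > 0 → local minimum

Critical points: x = -2*sqrt(19)/3 - 7/3 ≈ -5.2393 (local maximum); x = -7/3 + 2*sqrt(19)/3 ≈ 0.5726 (local minimum)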